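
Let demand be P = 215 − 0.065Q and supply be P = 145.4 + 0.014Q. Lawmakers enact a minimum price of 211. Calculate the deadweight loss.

Competitive equilibrium: 215 − 0.065Q = 145.4 + 0.014Q → Q* = 881.01266, P* = 157.73418.
At the floor P = 211, quantity demanded = (215 − 211)/0.065 = 61.53846.
Sellers' marginal cost at Q' = 61.53846: 145.4 + 0.014·61.53846 = 146.26154.
ΔQ = 881.01266 − 61.53846 = 819.4742; wedge = 211 − 146.26154 = 64.73846.
DWL = ½ × 819.4742 × 64.73846 = 26525.75.

26525.75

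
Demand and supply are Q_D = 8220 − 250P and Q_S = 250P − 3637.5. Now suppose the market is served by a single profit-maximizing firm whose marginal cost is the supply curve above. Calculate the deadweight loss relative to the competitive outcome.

In inverse form: demand P = 32.88 − 0.004Q, supply P = 14.55 + 0.004Q.
Competitive equilibrium: 32.88 − 0.004Q = 14.55 + 0.004Q → Q* = 2291.25, P* = 23.715.
Marginal revenue: MR = 32.88 − 0.008Q. Set MR = MC: 32.88 − 0.008Q = 14.55 + 0.004Q → Q_m = 1527.5.
Price P_m = 32.88 − 0.004·1527.5 = 26.77; MC(Q_m) = 14.55 + 0.004·1527.5 = 20.66.
Competitive Q* = 2291.25, so ΔQ = 763.75; wedge = 26.77 − 20.66 = 6.11.
Welfare loss = ½ × 763.75 × 6.11 = 2333.26.

2333.26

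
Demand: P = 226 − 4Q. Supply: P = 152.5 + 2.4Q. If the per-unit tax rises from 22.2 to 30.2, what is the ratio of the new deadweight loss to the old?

1.851

Competitive equilibrium: 226 − 4Q = 152.5 + 2.4Q → Q* = 11.4844, P* = 180.0625.
For a per-unit tax t: ΔQ = t/6.4, so DWL = ½·t·(t/6.4) = t²/12.8.
At t = 22.2: DWL = 38.503. At t = 30.2: DWL = 71.253.
Ratio = (30.2/22.2)² = 1.851.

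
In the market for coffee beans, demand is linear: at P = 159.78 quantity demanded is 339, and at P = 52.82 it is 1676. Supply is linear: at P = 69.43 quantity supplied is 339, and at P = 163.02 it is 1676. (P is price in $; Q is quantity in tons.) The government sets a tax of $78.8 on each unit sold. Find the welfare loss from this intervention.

$20698.13

Demand slope = (52.82 − 159.78)/(1676 − 339) = −0.08, so P = 186.9 − 0.08Q.
Supply slope = (163.02 − 69.43)/(1676 − 339) = 0.07, so P = 45.7 + 0.07Q.
Competitive equilibrium: 186.9 − 0.08Q = 45.7 + 0.07Q → Q* = 941.3333, P* = 111.5933.
With the tax, the buyer price exceeds the seller price by 78.8: (186.9 − 0.08Q) − (45.7 + 0.07Q) = 78.8 → Q' = 416.
ΔQ = 941.3333 − 416 = 525.3333; the wedge equals the tax, 78.8.
Welfare loss = ½ × 525.3333 × 78.8 = $20698.13.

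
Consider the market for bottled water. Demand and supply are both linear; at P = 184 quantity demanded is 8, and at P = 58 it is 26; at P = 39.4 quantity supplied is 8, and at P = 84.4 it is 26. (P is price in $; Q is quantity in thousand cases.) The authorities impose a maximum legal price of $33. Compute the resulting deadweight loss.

Demand slope = (58 − 184)/(26 − 8) = −7, so P = 240 − 7Q.
Supply slope = (84.4 − 39.4)/(26 − 8) = 2.5, so P = 19.4 + 2.5Q.
Competitive equilibrium: 240 − 7Q = 19.4 + 2.5Q → Q* = 23.2211, P* = 77.4526.
At the ceiling P = 33, quantity supplied = (33 − 19.4)/2.5 = 5.44.
Willingness to pay at Q' = 5.44: 240 − 7·5.44 = 201.92.
ΔQ = 23.2211 − 5.44 = 17.7811; wedge = 201.92 − 33 = 168.92.
DWL = ½ × 17.7811 × 168.92 = $1501.79 thousand.

$1501.79 thousand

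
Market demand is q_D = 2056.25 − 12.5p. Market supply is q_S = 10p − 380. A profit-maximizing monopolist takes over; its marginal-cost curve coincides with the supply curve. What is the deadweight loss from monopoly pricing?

4208.35

In inverse form: demand p = 164.5 − 0.08q, supply p = 38 + 0.1q.
Competitive equilibrium: 164.5 − 0.08q = 38 + 0.1q → q* = 702.77778, p* = 108.27778.
Marginal revenue: MR = 164.5 − 0.16q. Set MR = MC: 164.5 − 0.16q = 38 + 0.1q → q_m = 486.53846.
Price p_m = 164.5 − 0.08·486.53846 = 125.57692; MC(q_m) = 38 + 0.1·486.53846 = 86.65385.
Competitive q* = 702.77778, so Δq = 216.23932; wedge = 125.57692 − 86.65385 = 38.92307.
Deadweight loss = ½ × 216.23932 × 38.92307 = 4208.35.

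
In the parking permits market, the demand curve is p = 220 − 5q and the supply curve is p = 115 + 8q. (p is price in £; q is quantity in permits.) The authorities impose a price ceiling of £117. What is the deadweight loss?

Competitive equilibrium: 220 − 5q = 115 + 8q → q* = 8.0769, p* = 179.6154.
At the ceiling p = 117, quantity supplied = (117 − 115)/8 = 0.25.
Willingness to pay at q' = 0.25: 220 − 5·0.25 = 218.75.
Δq = 8.0769 − 0.25 = 7.8269; wedge = 218.75 − 117 = 101.75.
The triangle = ½ × 7.8269 × 101.75 = £398.19.

£398.19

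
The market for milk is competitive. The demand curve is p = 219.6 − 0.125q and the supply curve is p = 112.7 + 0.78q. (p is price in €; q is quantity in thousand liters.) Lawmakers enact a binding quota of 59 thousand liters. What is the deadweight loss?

Competitive equilibrium: 219.6 − 0.125q = 112.7 + 0.78q → q* = 118.1215, p* = 204.8348.
At q = 59: demand price = 219.6 − 0.125·59 = 212.225; supply price = 112.7 + 0.78·59 = 158.72.
Δq = 118.1215 − 59 = 59.1215; wedge = 212.225 − 158.72 = 53.505.
Deadweight loss = ½ × 59.1215 × 53.505 = €1581.65 thousand.

€1581.65 thousand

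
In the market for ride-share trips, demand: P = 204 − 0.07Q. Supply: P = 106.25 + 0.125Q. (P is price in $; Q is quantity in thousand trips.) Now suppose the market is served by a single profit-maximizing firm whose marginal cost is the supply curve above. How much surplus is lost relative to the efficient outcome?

$1709.52 thousand

Competitive equilibrium: 204 − 0.07Q = 106.25 + 0.125Q → Q* = 501.28205, P* = 168.91026.
Marginal revenue: MR = 204 − 0.14Q. Set MR = MC: 204 − 0.14Q = 106.25 + 0.125Q → Q_m = 368.86792.
Price P_m = 204 − 0.07·368.86792 = 178.17925; MC(Q_m) = 106.25 + 0.125·368.86792 = 152.35849.
Competitive Q* = 501.28205, so ΔQ = 132.41413; wedge = 178.17925 − 152.35849 = 25.82076.
DWL = ½ × 132.41413 × 25.82076 = $1709.52 thousand.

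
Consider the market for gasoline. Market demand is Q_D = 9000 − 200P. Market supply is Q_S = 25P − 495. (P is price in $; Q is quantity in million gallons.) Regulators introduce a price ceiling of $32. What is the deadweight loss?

$1463.06 million

In inverse form: demand P = 45 − 0.005Q, supply P = 19.8 + 0.04Q.
Competitive equilibrium: 45 − 0.005Q = 19.8 + 0.04Q → Q* = 560, P* = 42.2.
At the ceiling P = 32, quantity supplied = (32 − 19.8)/0.04 = 305.
Willingness to pay at Q' = 305: 45 − 0.005·305 = 43.475.
ΔQ = 560 − 305 = 255; wedge = 43.475 − 32 = 11.475.
Deadweight loss = ½ × 255 × 11.475 = $1463.06 million.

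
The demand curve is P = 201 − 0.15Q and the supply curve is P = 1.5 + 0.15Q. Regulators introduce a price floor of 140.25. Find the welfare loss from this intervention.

Competitive equilibrium: 201 − 0.15Q = 1.5 + 0.15Q → Q* = 665, P* = 101.25.
At the floor P = 140.25, quantity demanded = (201 − 140.25)/0.15 = 405.
Sellers' marginal cost at Q' = 405: 1.5 + 0.15·405 = 62.25.
ΔQ = 665 − 405 = 260; wedge = 140.25 − 62.25 = 78.
The triangle = ½ × 260 × 78 = 10140.

10140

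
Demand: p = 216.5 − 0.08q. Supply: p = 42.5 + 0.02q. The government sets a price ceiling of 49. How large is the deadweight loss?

Competitive equilibrium: 216.5 − 0.08q = 42.5 + 0.02q → q* = 1740, p* = 77.3.
At the ceiling p = 49, quantity supplied = (49 − 42.5)/0.02 = 325.
Willingness to pay at q' = 325: 216.5 − 0.08·325 = 190.5.
Δq = 1740 − 325 = 1415; wedge = 190.5 − 49 = 141.5.
DWL = ½ × 1415 × 141.5 = 100111.25.

100111.25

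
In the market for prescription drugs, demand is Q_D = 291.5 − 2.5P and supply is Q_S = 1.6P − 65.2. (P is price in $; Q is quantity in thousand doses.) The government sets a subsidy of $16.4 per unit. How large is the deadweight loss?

$131.20 thousand

In inverse form: demand P = 116.6 − 0.4Q, supply P = 40.75 + 0.625Q.
Competitive equilibrium: 116.6 − 0.4Q = 40.75 + 0.625Q → Q* = 74, P* = 87.
The subsidy lowers effective supply by 16.4: P = 24.35 + 0.625Q.
New quantity: 116.6 − 0.4Q = 24.35 + 0.625Q → Q' = 90.
Overproduction ΔQ = 90 − 74 = 16; wedge = subsidy = 16.4.
The triangle = ½ × 16 × 16.4 = $131.20 thousand.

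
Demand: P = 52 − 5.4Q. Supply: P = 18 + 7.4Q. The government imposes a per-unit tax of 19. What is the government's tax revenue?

22.27

Competitive equilibrium: 52 − 5.4Q = 18 + 7.4Q → Q* = 2.6563, P* = 37.6563.
With the tax, the buyer price exceeds the seller price by 19: (52 − 5.4Q) − (18 + 7.4Q) = 19 → Q' = 1.1719.
Tax revenue = 19 × 1.1719 = 22.27.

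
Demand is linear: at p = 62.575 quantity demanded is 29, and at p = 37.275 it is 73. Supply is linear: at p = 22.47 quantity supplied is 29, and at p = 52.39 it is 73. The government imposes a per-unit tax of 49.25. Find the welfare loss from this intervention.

966.36

Demand slope = (37.275 − 62.575)/(73 − 29) = −0.575, so p = 79.25 − 0.575q.
Supply slope = (52.39 − 22.47)/(73 − 29) = 0.68, so p = 2.75 + 0.68q.
Competitive equilibrium: 79.25 − 0.575q = 2.75 + 0.68q → q* = 60.9562, p* = 44.2002.
With the tax, the buyer price exceeds the seller price by 49.25: (79.25 − 0.575q) − (2.75 + 0.68q) = 49.25 → q' = 21.7131.
Δq = 60.9562 − 21.7131 = 39.2431; the wedge equals the tax, 49.25.
Welfare loss = ½ × 39.2431 × 49.25 = 966.36.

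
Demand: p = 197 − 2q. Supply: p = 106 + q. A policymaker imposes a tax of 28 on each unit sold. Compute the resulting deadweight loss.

Competitive equilibrium: 197 − 2q = 106 + q → q* = 30.3333, p* = 136.3333.
With the tax, the buyer price exceeds the seller price by 28: (197 − 2q) − (106 + q) = 28 → q' = 21.
Δq = 30.3333 − 21 = 9.3333; the wedge equals the tax, 28.
Welfare loss = ½ × 9.3333 × 28 = 130.67.

130.67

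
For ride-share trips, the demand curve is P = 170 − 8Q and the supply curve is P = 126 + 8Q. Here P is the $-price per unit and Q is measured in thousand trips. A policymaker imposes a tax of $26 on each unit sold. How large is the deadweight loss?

$21.125 thousand

Competitive equilibrium: 170 − 8Q = 126 + 8Q → Q* = 2.75, P* = 148.
With the tax, the buyer price exceeds the seller price by 26: (170 − 8Q) − (126 + 8Q) = 26 → Q' = 1.125.
ΔQ = 2.75 − 1.125 = 1.625; the wedge equals the tax, 26.
Welfare loss = ½ × 1.625 × 26 = $21.125 thousand.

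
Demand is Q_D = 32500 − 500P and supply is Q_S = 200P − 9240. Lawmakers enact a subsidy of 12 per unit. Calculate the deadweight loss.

In inverse form: demand P = 65 − 0.002Q, supply P = 46.2 + 0.005Q.
Competitive equilibrium: 65 − 0.002Q = 46.2 + 0.005Q → Q* = 2685.7143, P* = 59.6286.
The subsidy lowers effective supply by 12: P = 34.2 + 0.005Q.
New quantity: 65 − 0.002Q = 34.2 + 0.005Q → Q' = 4400.
Overproduction ΔQ = 4400 − 2685.7143 = 1714.2857; wedge = subsidy = 12.
Deadweight loss = ½ × 1714.2857 × 12 = 10285.71.

10285.71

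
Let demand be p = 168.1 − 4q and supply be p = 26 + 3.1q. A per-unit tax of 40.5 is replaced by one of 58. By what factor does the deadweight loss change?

2.051

Competitive equilibrium: 168.1 − 4q = 26 + 3.1q → q* = 20.0141, p* = 88.0437.
For a per-unit tax t: Δq = t/7.1, so DWL = ½·t·(t/7.1) = t²/14.2.
At t = 40.5: DWL = 115.511. At t = 58: DWL = 236.901.
Ratio = (58/40.5)² = 2.051.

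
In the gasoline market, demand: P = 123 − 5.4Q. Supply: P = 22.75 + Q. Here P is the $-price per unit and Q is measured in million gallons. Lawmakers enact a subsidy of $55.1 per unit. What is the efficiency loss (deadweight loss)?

$237.19 million

Competitive equilibrium: 123 − 5.4Q = 22.75 + Q → Q* = 15.6641, P* = 38.4141.
The subsidy lowers effective supply by 55.1: P = Q − 32.35.
New quantity: 123 − 5.4Q = Q − 32.35 → Q' = 24.2734.
Overproduction ΔQ = 24.2734 − 15.6641 = 8.6093; wedge = subsidy = 55.1.
DWL = ½ × 8.6093 × 55.1 = $237.19 million.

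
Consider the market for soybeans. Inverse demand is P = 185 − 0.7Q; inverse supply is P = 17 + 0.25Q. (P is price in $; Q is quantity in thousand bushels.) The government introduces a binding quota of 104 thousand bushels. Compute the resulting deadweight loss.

Competitive equilibrium: 185 − 0.7Q = 17 + 0.25Q → Q* = 176.8421, P* = 61.2105.
At Q = 104: demand price = 185 − 0.7·104 = 112.2; supply price = 17 + 0.25·104 = 43.
ΔQ = 176.8421 − 104 = 72.8421; wedge = 112.2 − 43 = 69.2.
The triangle = ½ × 72.8421 × 69.2 = $2520.34 thousand.

$2520.34 thousand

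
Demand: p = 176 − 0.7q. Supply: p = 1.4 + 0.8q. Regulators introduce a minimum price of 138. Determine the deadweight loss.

2893.64

Competitive equilibrium: 176 − 0.7q = 1.4 + 0.8q → q* = 116.4, p* = 94.52.
At the floor p = 138, quantity demanded = (176 − 138)/0.7 = 54.2857.
Sellers' marginal cost at q' = 54.2857: 1.4 + 0.8·54.2857 = 44.8286.
Δq = 116.4 − 54.2857 = 62.1143; wedge = 138 − 44.8286 = 93.1714.
DWL = ½ × 62.1143 × 93.1714 = 2893.64.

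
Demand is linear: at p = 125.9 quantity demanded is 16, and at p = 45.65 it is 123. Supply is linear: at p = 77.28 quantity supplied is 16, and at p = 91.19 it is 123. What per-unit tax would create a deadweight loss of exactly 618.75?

Demand slope = (45.65 − 125.9)/(123 − 16) = −0.75, so p = 137.9 − 0.75q.
Supply slope = (91.19 − 77.28)/(123 − 16) = 0.13, so p = 75.2 + 0.13q.
Competitive equilibrium: 137.9 − 0.75q = 75.2 + 0.13q → q* = 71.25, p* = 84.4625.
A tax t gives Δq = t/0.88 and wedge t, so DWL = t²/1.76.
t²/1.76 = 618.75 → t² = 1089 → t = 33.

33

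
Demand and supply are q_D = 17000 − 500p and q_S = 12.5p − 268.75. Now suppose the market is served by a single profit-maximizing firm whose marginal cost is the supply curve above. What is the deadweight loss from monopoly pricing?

In inverse form: demand p = 34 − 0.002q, supply p = 21.5 + 0.08q.
Competitive equilibrium: 34 − 0.002q = 21.5 + 0.08q → q* = 152.439, p* = 33.6951.
Marginal revenue: MR = 34 − 0.004q. Set MR = MC: 34 − 0.004q = 21.5 + 0.08q → q_m = 148.8095.
Price p_m = 34 − 0.002·148.8095 = 33.7024; MC(q_m) = 21.5 + 0.08·148.8095 = 33.4048.
Competitive q* = 152.439, so Δq = 3.6295; wedge = 33.7024 − 33.4048 = 0.2976.
Welfare loss = ½ × 3.6295 × 0.2976 = 0.54.

0.54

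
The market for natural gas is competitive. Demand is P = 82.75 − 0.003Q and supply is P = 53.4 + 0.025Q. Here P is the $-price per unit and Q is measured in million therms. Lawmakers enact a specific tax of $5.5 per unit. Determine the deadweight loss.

Competitive equilibrium: 82.75 − 0.003Q = 53.4 + 0.025Q → Q* = 1048.2143, P* = 79.6054.
With the tax, the buyer price exceeds the seller price by 5.5: (82.75 − 0.003Q) − (53.4 + 0.025Q) = 5.5 → Q' = 851.7857.
ΔQ = 1048.2143 − 851.7857 = 196.4286; the wedge equals the tax, 5.5.
DWL = ½ × 196.4286 × 5.5 = $540.18 million.

$540.18 million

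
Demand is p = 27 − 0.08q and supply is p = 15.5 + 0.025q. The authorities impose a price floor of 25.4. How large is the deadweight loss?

Competitive equilibrium: 27 − 0.08q = 15.5 + 0.025q → q* = 109.5238, p* = 18.2381.
At the floor p = 25.4, quantity demanded = (27 − 25.4)/0.08 = 20.
Sellers' marginal cost at q' = 20: 15.5 + 0.025·20 = 16.
Δq = 109.5238 − 20 = 89.5238; wedge = 25.4 − 16 = 9.4.
Deadweight loss = ½ × 89.5238 × 9.4 = 420.76.

420.76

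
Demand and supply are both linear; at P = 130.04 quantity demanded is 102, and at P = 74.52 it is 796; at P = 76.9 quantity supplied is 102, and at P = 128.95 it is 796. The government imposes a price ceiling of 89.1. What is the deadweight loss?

Demand slope = (74.52 − 130.04)/(796 − 102) = −0.08, so P = 138.2 − 0.08Q.
Supply slope = (128.95 − 76.9)/(796 − 102) = 0.075, so P = 69.25 + 0.075Q.
Competitive equilibrium: 138.2 − 0.08Q = 69.25 + 0.075Q → Q* = 444.8387, P* = 102.6129.
At the ceiling P = 89.1, quantity supplied = (89.1 − 69.25)/0.075 = 264.6667.
Willingness to pay at Q' = 264.6667: 138.2 − 0.08·264.6667 = 117.0267.
ΔQ = 444.8387 − 264.6667 = 180.172; wedge = 117.0267 − 89.1 = 27.9267.
DWL = ½ × 180.172 × 27.9267 = 2515.80.

2515.80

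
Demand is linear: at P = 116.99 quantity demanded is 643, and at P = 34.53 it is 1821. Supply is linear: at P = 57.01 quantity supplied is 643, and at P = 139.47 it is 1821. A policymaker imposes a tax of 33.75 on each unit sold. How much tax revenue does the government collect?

28024.55

Demand slope = (34.53 − 116.99)/(1821 − 643) = −0.07, so P = 162 − 0.07Q.
Supply slope = (139.47 − 57.01)/(1821 − 643) = 0.07, so P = 12 + 0.07Q.
Competitive equilibrium: 162 − 0.07Q = 12 + 0.07Q → Q* = 1071.4286, P* = 87.
With the tax, the buyer price exceeds the seller price by 33.75: (162 − 0.07Q) − (12 + 0.07Q) = 33.75 → Q' = 830.3571.
Tax revenue = 33.75 × 830.3571 = 28024.55.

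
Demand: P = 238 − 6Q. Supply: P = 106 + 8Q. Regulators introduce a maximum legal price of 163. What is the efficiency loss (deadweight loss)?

Competitive equilibrium: 238 − 6Q = 106 + 8Q → Q* = 9.4286, P* = 181.4286.
At the ceiling P = 163, quantity supplied = (163 − 106)/8 = 7.125.
Willingness to pay at Q' = 7.125: 238 − 6·7.125 = 195.25.
ΔQ = 9.4286 − 7.125 = 2.3036; wedge = 195.25 − 163 = 32.25.
DWL = ½ × 2.3036 × 32.25 = 37.15.

37.15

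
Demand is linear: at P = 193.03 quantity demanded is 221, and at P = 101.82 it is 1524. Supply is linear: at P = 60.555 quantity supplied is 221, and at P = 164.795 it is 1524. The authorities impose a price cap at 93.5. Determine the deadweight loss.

Demand slope = (101.82 − 193.03)/(1524 − 221) = −0.07, so P = 208.5 − 0.07Q.
Supply slope = (164.795 − 60.555)/(1524 − 221) = 0.08, so P = 42.875 + 0.08Q.
Competitive equilibrium: 208.5 − 0.07Q = 42.875 + 0.08Q → Q* = 1104.16667, P* = 131.20833.
At the ceiling P = 93.5, quantity supplied = (93.5 − 42.875)/0.08 = 632.8125.
Willingness to pay at Q' = 632.8125: 208.5 − 0.07·632.8125 = 164.20313.
ΔQ = 1104.16667 − 632.8125 = 471.35417; wedge = 164.20313 − 93.5 = 70.70313.
Deadweight loss = ½ × 471.35417 × 70.70313 = 16663.11.

16663.11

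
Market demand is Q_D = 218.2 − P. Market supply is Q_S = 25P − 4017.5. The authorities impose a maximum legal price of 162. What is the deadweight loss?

270.04

In inverse form: demand P = 218.2 − Q, supply P = 160.7 + 0.04Q.
Competitive equilibrium: 218.2 − Q = 160.7 + 0.04Q → Q* = 55.2885, P* = 162.9115.
At the ceiling P = 162, quantity supplied = (162 − 160.7)/0.04 = 32.5.
Willingness to pay at Q' = 32.5: 218.2 − 1·32.5 = 185.7.
ΔQ = 55.2885 − 32.5 = 22.7885; wedge = 185.7 − 162 = 23.7.
Welfare loss = ½ × 22.7885 × 23.7 = 270.04.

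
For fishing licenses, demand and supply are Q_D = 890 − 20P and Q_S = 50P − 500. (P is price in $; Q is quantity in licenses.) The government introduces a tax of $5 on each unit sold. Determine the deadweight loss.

In inverse form: demand P = 44.5 − 0.05Q, supply P = 10 + 0.02Q.
Competitive equilibrium: 44.5 − 0.05Q = 10 + 0.02Q → Q* = 492.8571, P* = 19.8571.
With the tax, the buyer price exceeds the seller price by 5: (44.5 − 0.05Q) − (10 + 0.02Q) = 5 → Q' = 421.4286.
ΔQ = 492.8571 − 421.4286 = 71.4285; the wedge equals the tax, 5.
Welfare loss = ½ × 71.4285 × 5 = $178.57.

$178.57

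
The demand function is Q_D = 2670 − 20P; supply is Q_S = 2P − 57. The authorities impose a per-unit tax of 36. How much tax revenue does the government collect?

In inverse form: demand P = 133.5 − 0.05Q, supply P = 28.5 + 0.5Q.
Competitive equilibrium: 133.5 − 0.05Q = 28.5 + 0.5Q → Q* = 190.9091, P* = 123.9545.
With the tax, the buyer price exceeds the seller price by 36: (133.5 − 0.05Q) − (28.5 + 0.5Q) = 36 → Q' = 125.4545.
Tax revenue = 36 × 125.4545 = 4516.36.

4516.36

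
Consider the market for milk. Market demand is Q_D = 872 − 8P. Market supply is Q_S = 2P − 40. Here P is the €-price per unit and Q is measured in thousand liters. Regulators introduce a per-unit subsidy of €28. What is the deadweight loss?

€627.20 thousand

In inverse form: demand P = 109 − 0.125Q, supply P = 20 + 0.5Q.
Competitive equilibrium: 109 − 0.125Q = 20 + 0.5Q → Q* = 142.4, P* = 91.2.
The subsidy lowers effective supply by 28: P = 0.5Q − 8.
New quantity: 109 − 0.125Q = 0.5Q − 8 → Q' = 187.2.
Overproduction ΔQ = 187.2 − 142.4 = 44.8; wedge = subsidy = 28.
Deadweight loss = ½ × 44.8 × 28 = €627.20 thousand.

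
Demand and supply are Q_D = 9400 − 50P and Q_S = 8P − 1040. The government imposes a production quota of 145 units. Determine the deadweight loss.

In inverse form: demand P = 188 − 0.02Q, supply P = 130 + 0.125Q.
Competitive equilibrium: 188 − 0.02Q = 130 + 0.125Q → Q* = 400, P* = 180.
At Q = 145: demand price = 188 − 0.02·145 = 185.1; supply price = 130 + 0.125·145 = 148.125.
ΔQ = 400 − 145 = 255; wedge = 185.1 − 148.125 = 36.975.
DWL = ½ × 255 × 36.975 = 4714.31.

4714.31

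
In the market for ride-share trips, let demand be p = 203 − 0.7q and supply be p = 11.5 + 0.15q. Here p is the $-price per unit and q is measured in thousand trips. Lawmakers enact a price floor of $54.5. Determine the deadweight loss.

Competitive equilibrium: 203 − 0.7q = 11.5 + 0.15q → q* = 225.2941, p* = 45.2941.
At the floor p = 54.5, quantity demanded = (203 − 54.5)/0.7 = 212.1429.
Sellers' marginal cost at q' = 212.1429: 11.5 + 0.15·212.1429 = 43.3214.
Δq = 225.2941 − 212.1429 = 13.1512; wedge = 54.5 − 43.3214 = 11.1786.
DWL = ½ × 13.1512 × 11.1786 = $73.51 thousand.

$73.51 thousand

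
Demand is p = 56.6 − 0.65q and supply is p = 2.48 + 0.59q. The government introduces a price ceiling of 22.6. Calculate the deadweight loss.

Competitive equilibrium: 56.6 − 0.65q = 2.48 + 0.59q → q* = 43.6452, p* = 28.2306.
At the ceiling p = 22.6, quantity supplied = (22.6 − 2.48)/0.59 = 34.1017.
Willingness to pay at q' = 34.1017: 56.6 − 0.65·34.1017 = 34.4339.
Δq = 43.6452 − 34.1017 = 9.5435; wedge = 34.4339 − 22.6 = 11.8339.
The triangle = ½ × 9.5435 × 11.8339 = 56.47.

56.47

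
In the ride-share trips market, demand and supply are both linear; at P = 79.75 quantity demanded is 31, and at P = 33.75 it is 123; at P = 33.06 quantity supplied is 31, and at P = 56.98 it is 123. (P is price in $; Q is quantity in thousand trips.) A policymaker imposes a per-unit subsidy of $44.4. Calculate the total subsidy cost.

$6697.97 thousand

Demand slope = (33.75 − 79.75)/(123 − 31) = −0.5, so P = 95.25 − 0.5Q.
Supply slope = (56.98 − 33.06)/(123 − 31) = 0.26, so P = 25 + 0.26Q.
Competitive equilibrium: 95.25 − 0.5Q = 25 + 0.26Q → Q* = 92.43421, P* = 49.03289.
The subsidy lowers effective supply by 44.4: P = 0.26Q − 19.4.
New quantity: 95.25 − 0.5Q = 0.26Q − 19.4 → Q' = 150.85526.
Total subsidy cost = 44.4 × 150.85526 = $6697.97 thousand.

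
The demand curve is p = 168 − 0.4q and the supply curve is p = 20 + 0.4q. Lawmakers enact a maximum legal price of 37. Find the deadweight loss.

8122.50

Competitive equilibrium: 168 − 0.4q = 20 + 0.4q → q* = 185, p* = 94.
At the ceiling p = 37, quantity supplied = (37 − 20)/0.4 = 42.5.
Willingness to pay at q' = 42.5: 168 − 0.4·42.5 = 151.
Δq = 185 − 42.5 = 142.5; wedge = 151 − 37 = 114.
Deadweight loss = ½ × 142.5 × 114 = 8122.50.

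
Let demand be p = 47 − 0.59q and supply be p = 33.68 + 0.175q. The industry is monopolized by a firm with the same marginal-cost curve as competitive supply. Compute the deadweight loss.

21.99

Competitive equilibrium: 47 − 0.59q = 33.68 + 0.175q → q* = 17.4118, p* = 36.7271.
Marginal revenue: MR = 47 − 1.18q. Set MR = MC: 47 − 1.18q = 33.68 + 0.175q → q_m = 9.8303.
Price p_m = 47 − 0.59·9.8303 = 41.2001; MC(q_m) = 33.68 + 0.175·9.8303 = 35.4003.
Competitive q* = 17.4118, so Δq = 7.5815; wedge = 41.2001 − 35.4003 = 5.7998.
DWL = ½ × 7.5815 × 5.7998 = 21.99.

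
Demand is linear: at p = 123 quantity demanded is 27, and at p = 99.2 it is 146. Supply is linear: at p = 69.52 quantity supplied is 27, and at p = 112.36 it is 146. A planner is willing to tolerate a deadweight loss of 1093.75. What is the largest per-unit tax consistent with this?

Demand slope = (99.2 − 123)/(146 − 27) = −0.2, so p = 128.4 − 0.2q.
Supply slope = (112.36 − 69.52)/(146 − 27) = 0.36, so p = 59.8 + 0.36q.
Competitive equilibrium: 128.4 − 0.2q = 59.8 + 0.36q → q* = 122.5, p* = 103.9.
A tax t gives Δq = t/0.56 and wedge t, so DWL = t²/1.12.
t²/1.12 = 1093.75 → t² = 1225 → t = 35.

35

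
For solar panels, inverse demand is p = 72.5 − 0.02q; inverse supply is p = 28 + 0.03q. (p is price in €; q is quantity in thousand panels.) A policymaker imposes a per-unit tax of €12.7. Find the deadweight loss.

€1612.90 thousand

Competitive equilibrium: 72.5 − 0.02q = 28 + 0.03q → q* = 890, p* = 54.7.
With the tax, the buyer price exceeds the seller price by 12.7: (72.5 − 0.02q) − (28 + 0.03q) = 12.7 → q' = 636.
Δq = 890 − 636 = 254; the wedge equals the tax, 12.7.
Welfare loss = ½ × 254 × 12.7 = €1612.90 thousand.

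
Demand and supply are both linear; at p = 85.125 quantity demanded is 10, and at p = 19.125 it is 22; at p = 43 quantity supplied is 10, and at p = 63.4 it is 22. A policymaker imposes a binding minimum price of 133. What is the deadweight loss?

762.68

Demand slope = (19.125 − 85.125)/(22 − 10) = −5.5, so p = 140.125 − 5.5q.
Supply slope = (63.4 − 43)/(22 − 10) = 1.7, so p = 26 + 1.7q.
Competitive equilibrium: 140.125 − 5.5q = 26 + 1.7q → q* = 15.8507, p* = 52.9462.
At the floor p = 133, quantity demanded = (140.125 − 133)/5.5 = 1.2955.
Sellers' marginal cost at q' = 1.2955: 26 + 1.7·1.2955 = 28.2024.
Δq = 15.8507 − 1.2955 = 14.5552; wedge = 133 − 28.2024 = 104.7976.
DWL = ½ × 14.5552 × 104.7976 = 762.68.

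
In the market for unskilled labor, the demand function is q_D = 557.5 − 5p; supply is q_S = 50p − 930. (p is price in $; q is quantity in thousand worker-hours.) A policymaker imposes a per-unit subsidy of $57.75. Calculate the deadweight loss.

In inverse form: demand p = 111.5 − 0.2q, supply p = 18.6 + 0.02q.
Competitive equilibrium: 111.5 − 0.2q = 18.6 + 0.02q → q* = 422.2727, p* = 27.0455.
The subsidy lowers effective supply by 57.75: p = 0.02q − 39.15.
New quantity: 111.5 − 0.2q = 0.02q − 39.15 → q' = 684.7727.
Overproduction Δq = 684.7727 − 422.2727 = 262.5; wedge = subsidy = 57.75.
DWL = ½ × 262.5 × 57.75 = $7579.69 thousand.

$7579.69 thousand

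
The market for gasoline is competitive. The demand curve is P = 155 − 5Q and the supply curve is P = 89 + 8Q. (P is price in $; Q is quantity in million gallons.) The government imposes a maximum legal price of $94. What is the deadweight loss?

$128.83 million

Competitive equilibrium: 155 − 5Q = 89 + 8Q → Q* = 5.0769, P* = 129.6154.
At the ceiling P = 94, quantity supplied = (94 − 89)/8 = 0.625.
Willingness to pay at Q' = 0.625: 155 − 5·0.625 = 151.875.
ΔQ = 5.0769 − 0.625 = 4.4519; wedge = 151.875 − 94 = 57.875.
Welfare loss = ½ × 4.4519 × 57.875 = $128.83 million.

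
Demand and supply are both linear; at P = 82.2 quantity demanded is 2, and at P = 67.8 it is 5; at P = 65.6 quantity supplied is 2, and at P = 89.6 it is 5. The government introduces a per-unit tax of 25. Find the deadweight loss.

24.41

Demand slope = (67.8 − 82.2)/(5 − 2) = −4.8, so P = 91.8 − 4.8Q.
Supply slope = (89.6 − 65.6)/(5 − 2) = 8, so P = 49.6 + 8Q.
Competitive equilibrium: 91.8 − 4.8Q = 49.6 + 8Q → Q* = 3.2969, P* = 75.975.
With the tax, the buyer price exceeds the seller price by 25: (91.8 − 4.8Q) − (49.6 + 8Q) = 25 → Q' = 1.3438.
ΔQ = 3.2969 − 1.3438 = 1.9531; the wedge equals the tax, 25.
Welfare loss = ½ × 1.9531 × 25 = 24.41.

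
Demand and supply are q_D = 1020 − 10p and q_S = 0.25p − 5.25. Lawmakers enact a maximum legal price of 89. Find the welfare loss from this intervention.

15.57

In inverse form: demand p = 102 − 0.1q, supply p = 21 + 4q.
Competitive equilibrium: 102 − 0.1q = 21 + 4q → q* = 19.7561, p* = 100.0244.
At the ceiling p = 89, quantity supplied = (89 − 21)/4 = 17.
Willingness to pay at q' = 17: 102 − 0.1·17 = 100.3.
Δq = 19.7561 − 17 = 2.7561; wedge = 100.3 − 89 = 11.3.
The triangle = ½ × 2.7561 × 11.3 = 15.57.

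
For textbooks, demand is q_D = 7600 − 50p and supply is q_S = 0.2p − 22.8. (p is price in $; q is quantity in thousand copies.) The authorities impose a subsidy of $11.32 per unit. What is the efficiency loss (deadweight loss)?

$12.76 thousand

In inverse form: demand p = 152 − 0.02q, supply p = 114 + 5q.
Competitive equilibrium: 152 − 0.02q = 114 + 5q → q* = 7.5697, p* = 151.8486.
The subsidy lowers effective supply by 11.32: p = 102.68 + 5q.
New quantity: 152 − 0.02q = 102.68 + 5q → q' = 9.8247.
Overproduction Δq = 9.8247 − 7.5697 = 2.255; wedge = subsidy = 11.32.
Deadweight loss = ½ × 2.255 × 11.32 = $12.76 thousand.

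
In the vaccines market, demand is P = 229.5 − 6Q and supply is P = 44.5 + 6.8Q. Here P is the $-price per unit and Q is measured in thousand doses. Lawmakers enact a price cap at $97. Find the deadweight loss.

$290.09 thousand

Competitive equilibrium: 229.5 − 6Q = 44.5 + 6.8Q → Q* = 14.4531, P* = 142.7813.
At the ceiling P = 97, quantity supplied = (97 − 44.5)/6.8 = 7.7206.
Willingness to pay at Q' = 7.7206: 229.5 − 6·7.7206 = 183.1764.
ΔQ = 14.4531 − 7.7206 = 6.7325; wedge = 183.1764 − 97 = 86.1764.
Welfare loss = ½ × 6.7325 × 86.1764 = $290.09 thousand.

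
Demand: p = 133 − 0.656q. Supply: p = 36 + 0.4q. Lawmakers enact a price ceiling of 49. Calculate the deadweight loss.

1860.22

Competitive equilibrium: 133 − 0.656q = 36 + 0.4q → q* = 91.8561, p* = 72.7424.
At the ceiling p = 49, quantity supplied = (49 − 36)/0.4 = 32.5.
Willingness to pay at q' = 32.5: 133 − 0.656·32.5 = 111.68.
Δq = 91.8561 − 32.5 = 59.3561; wedge = 111.68 − 49 = 62.68.
Welfare loss = ½ × 59.3561 × 62.68 = 1860.22.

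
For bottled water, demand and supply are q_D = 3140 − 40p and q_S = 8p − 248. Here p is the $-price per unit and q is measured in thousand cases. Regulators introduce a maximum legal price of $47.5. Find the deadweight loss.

$2557.63 thousand

In inverse form: demand p = 78.5 − 0.025q, supply p = 31 + 0.125q.
Competitive equilibrium: 78.5 − 0.025q = 31 + 0.125q → q* = 316.6667, p* = 70.5833.
At the ceiling p = 47.5, quantity supplied = (47.5 − 31)/0.125 = 132.
Willingness to pay at q' = 132: 78.5 − 0.025·132 = 75.2.
Δq = 316.6667 − 132 = 184.6667; wedge = 75.2 − 47.5 = 27.7.
DWL = ½ × 184.6667 × 27.7 = $2557.63 thousand.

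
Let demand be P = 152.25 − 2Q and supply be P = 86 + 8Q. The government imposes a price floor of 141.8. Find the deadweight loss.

Competitive equilibrium: 152.25 − 2Q = 86 + 8Q → Q* = 6.625, P* = 139.
At the floor P = 141.8, quantity demanded = (152.25 − 141.8)/2 = 5.225.
Sellers' marginal cost at Q' = 5.225: 86 + 8·5.225 = 127.8.
ΔQ = 6.625 − 5.225 = 1.4; wedge = 141.8 − 127.8 = 14.
DWL = ½ × 1.4 × 14 = 9.80.

9.80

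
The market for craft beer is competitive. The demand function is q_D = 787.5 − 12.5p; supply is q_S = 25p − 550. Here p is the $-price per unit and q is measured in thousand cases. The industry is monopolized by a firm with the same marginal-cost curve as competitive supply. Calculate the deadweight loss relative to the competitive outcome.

$1120.67 thousand

In inverse form: demand p = 63 − 0.08q, supply p = 22 + 0.04q.
Competitive equilibrium: 63 − 0.08q = 22 + 0.04q → q* = 341.6667, p* = 35.6667.
Marginal revenue: MR = 63 − 0.16q. Set MR = MC: 63 − 0.16q = 22 + 0.04q → q_m = 205.
Price p_m = 63 − 0.08·205 = 46.6; MC(q_m) = 22 + 0.04·205 = 30.2.
Competitive q* = 341.6667, so Δq = 136.6667; wedge = 46.6 − 30.2 = 16.4.
DWL = ½ × 136.6667 × 16.4 = $1120.67 thousand.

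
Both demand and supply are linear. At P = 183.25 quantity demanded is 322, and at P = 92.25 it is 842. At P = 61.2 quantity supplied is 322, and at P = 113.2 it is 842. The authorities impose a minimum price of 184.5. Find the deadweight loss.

27962.81

Demand slope = (92.25 − 183.25)/(842 − 322) = −0.175, so P = 239.6 − 0.175Q.
Supply slope = (113.2 − 61.2)/(842 − 322) = 0.1, so P = 29 + 0.1Q.
Competitive equilibrium: 239.6 − 0.175Q = 29 + 0.1Q → Q* = 765.8182, P* = 105.5818.
At the floor P = 184.5, quantity demanded = (239.6 − 184.5)/0.175 = 314.8571.
Sellers' marginal cost at Q' = 314.8571: 29 + 0.1·314.8571 = 60.4857.
ΔQ = 765.8182 − 314.8571 = 450.9611; wedge = 184.5 − 60.4857 = 124.0143.
DWL = ½ × 450.9611 × 124.0143 = 27962.81.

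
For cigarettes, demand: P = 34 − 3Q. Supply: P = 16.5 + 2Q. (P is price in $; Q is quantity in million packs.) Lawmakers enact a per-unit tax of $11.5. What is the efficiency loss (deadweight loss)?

$13.225 million

Competitive equilibrium: 34 − 3Q = 16.5 + 2Q → Q* = 3.5, P* = 23.5.
With the tax, the buyer price exceeds the seller price by 11.5: (34 − 3Q) − (16.5 + 2Q) = 11.5 → Q' = 1.2.
ΔQ = 3.5 − 1.2 = 2.3; the wedge equals the tax, 11.5.
The triangle = ½ × 2.3 × 11.5 = $13.225 million.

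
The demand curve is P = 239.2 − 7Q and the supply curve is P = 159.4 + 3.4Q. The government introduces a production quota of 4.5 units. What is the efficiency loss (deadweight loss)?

Competitive equilibrium: 239.2 − 7Q = 159.4 + 3.4Q → Q* = 7.6731, P* = 185.4885.
At Q = 4.5: demand price = 239.2 − 7·4.5 = 207.7; supply price = 159.4 + 3.4·4.5 = 174.7.
ΔQ = 7.6731 − 4.5 = 3.1731; wedge = 207.7 − 174.7 = 33.
DWL = ½ × 3.1731 × 33 = 52.36.

52.36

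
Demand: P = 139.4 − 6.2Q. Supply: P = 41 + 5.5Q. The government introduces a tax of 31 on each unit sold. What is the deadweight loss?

Competitive equilibrium: 139.4 − 6.2Q = 41 + 5.5Q → Q* = 8.4103, P* = 87.2564.
With the tax, the buyer price exceeds the seller price by 31: (139.4 − 6.2Q) − (41 + 5.5Q) = 31 → Q' = 5.7607.
ΔQ = 8.4103 − 5.7607 = 2.6496; the wedge equals the tax, 31.
Deadweight loss = ½ × 2.6496 × 31 = 41.07.

41.07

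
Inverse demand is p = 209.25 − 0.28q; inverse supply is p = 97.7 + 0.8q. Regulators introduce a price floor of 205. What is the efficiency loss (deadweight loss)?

Competitive equilibrium: 209.25 − 0.28q = 97.7 + 0.8q → q* = 103.287, p* = 180.3296.
At the floor p = 205, quantity demanded = (209.25 − 205)/0.28 = 15.1786.
Sellers' marginal cost at q' = 15.1786: 97.7 + 0.8·15.1786 = 109.8429.
Δq = 103.287 − 15.1786 = 88.1084; wedge = 205 − 109.8429 = 95.1571.
DWL = ½ × 88.1084 × 95.1571 = 4192.07.

4192.07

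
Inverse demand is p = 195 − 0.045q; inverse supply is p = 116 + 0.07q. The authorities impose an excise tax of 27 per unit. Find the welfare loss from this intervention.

3169.57

Competitive equilibrium: 195 − 0.045q = 116 + 0.07q → q* = 686.9565, p* = 164.087.
With the tax, the buyer price exceeds the seller price by 27: (195 − 0.045q) − (116 + 0.07q) = 27 → q' = 452.1739.
Δq = 686.9565 − 452.1739 = 234.7826; the wedge equals the tax, 27.
Deadweight loss = ½ × 234.7826 × 27 = 3169.57.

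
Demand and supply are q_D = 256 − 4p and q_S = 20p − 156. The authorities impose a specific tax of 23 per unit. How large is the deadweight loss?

881.67

In inverse form: demand p = 64 − 0.25q, supply p = 7.8 + 0.05q.
Competitive equilibrium: 64 − 0.25q = 7.8 + 0.05q → q* = 187.3333, p* = 17.1667.
With the tax, the buyer price exceeds the seller price by 23: (64 − 0.25q) − (7.8 + 0.05q) = 23 → q' = 110.6667.
Δq = 187.3333 − 110.6667 = 76.6666; the wedge equals the tax, 23.
DWL = ½ × 76.6666 × 23 = 881.67.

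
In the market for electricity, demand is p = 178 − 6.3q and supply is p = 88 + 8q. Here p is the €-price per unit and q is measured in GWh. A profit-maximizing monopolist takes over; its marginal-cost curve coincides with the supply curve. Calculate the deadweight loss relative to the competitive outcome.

€26.49

Competitive equilibrium: 178 − 6.3q = 88 + 8q → q* = 6.2937, p* = 138.3497.
Marginal revenue: MR = 178 − 12.6q. Set MR = MC: 178 − 12.6q = 88 + 8q → q_m = 4.3689.
Price p_m = 178 − 6.3·4.3689 = 150.4759; MC(q_m) = 88 + 8·4.3689 = 122.9512.
Competitive q* = 6.2937, so Δq = 1.9248; wedge = 150.4759 − 122.9512 = 27.5247.
Welfare loss = ½ × 1.9248 × 27.5247 = €26.49.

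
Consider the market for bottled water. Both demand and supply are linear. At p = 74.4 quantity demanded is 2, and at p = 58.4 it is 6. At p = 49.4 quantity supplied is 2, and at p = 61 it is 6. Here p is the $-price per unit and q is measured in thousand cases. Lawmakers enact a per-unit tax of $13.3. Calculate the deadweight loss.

$12.82 thousand

Demand slope = (58.4 − 74.4)/(6 − 2) = −4, so p = 82.4 − 4q.
Supply slope = (61 − 49.4)/(6 − 2) = 2.9, so p = 43.6 + 2.9q.
Competitive equilibrium: 82.4 − 4q = 43.6 + 2.9q → q* = 5.6232, p* = 59.9072.
With the tax, the buyer price exceeds the seller price by 13.3: (82.4 − 4q) − (43.6 + 2.9q) = 13.3 → q' = 3.6957.
Δq = 5.6232 − 3.6957 = 1.9275; the wedge equals the tax, 13.3.
Deadweight loss = ½ × 1.9275 × 13.3 = $12.82 thousand.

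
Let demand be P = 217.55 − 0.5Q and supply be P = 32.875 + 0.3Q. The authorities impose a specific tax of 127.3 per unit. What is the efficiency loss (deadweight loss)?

Competitive equilibrium: 217.55 − 0.5Q = 32.875 + 0.3Q → Q* = 230.8438, P* = 102.1281.
With the tax, the buyer price exceeds the seller price by 127.3: (217.55 − 0.5Q) − (32.875 + 0.3Q) = 127.3 → Q' = 71.7188.
ΔQ = 230.8438 − 71.7188 = 159.125; the wedge equals the tax, 127.3.
DWL = ½ × 159.125 × 127.3 = 10128.31.

10128.31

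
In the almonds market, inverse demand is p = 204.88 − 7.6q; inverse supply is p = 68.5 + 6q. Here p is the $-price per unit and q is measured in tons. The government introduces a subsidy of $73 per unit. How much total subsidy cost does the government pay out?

$1123.88

Competitive equilibrium: 204.88 − 7.6q = 68.5 + 6q → q* = 10.0279, p* = 128.6676.
The subsidy lowers effective supply by 73: p = 6q − 4.5.
New quantity: 204.88 − 7.6q = 6q − 4.5 → q' = 15.3956.
Total subsidy cost = 73 × 15.3956 = $1123.88.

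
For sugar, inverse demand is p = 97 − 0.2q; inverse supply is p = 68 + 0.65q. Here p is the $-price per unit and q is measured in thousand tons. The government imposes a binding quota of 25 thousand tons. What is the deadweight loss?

$35.33 thousand

Competitive equilibrium: 97 − 0.2q = 68 + 0.65q → q* = 34.1176, p* = 90.1765.
At q = 25: demand price = 97 − 0.2·25 = 92; supply price = 68 + 0.65·25 = 84.25.
Δq = 34.1176 − 25 = 9.1176; wedge = 92 − 84.25 = 7.75.
The triangle = ½ × 9.1176 × 7.75 = $35.33 thousand.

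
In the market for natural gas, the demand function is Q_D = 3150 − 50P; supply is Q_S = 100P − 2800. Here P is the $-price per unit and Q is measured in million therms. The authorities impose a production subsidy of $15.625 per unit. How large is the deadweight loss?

$4069.01 million

In inverse form: demand P = 63 − 0.02Q, supply P = 28 + 0.01Q.
Competitive equilibrium: 63 − 0.02Q = 28 + 0.01Q → Q* = 1166.6667, P* = 39.6667.
The subsidy lowers effective supply by 15.625: P = 12.375 + 0.01Q.
New quantity: 63 − 0.02Q = 12.375 + 0.01Q → Q' = 1687.5.
Overproduction ΔQ = 1687.5 − 1166.6667 = 520.8333; wedge = subsidy = 15.625.
DWL = ½ × 520.8333 × 15.625 = $4069.01 million.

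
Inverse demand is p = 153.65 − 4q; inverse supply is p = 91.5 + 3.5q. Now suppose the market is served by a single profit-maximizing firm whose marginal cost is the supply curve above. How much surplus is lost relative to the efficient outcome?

Competitive equilibrium: 153.65 − 4q = 91.5 + 3.5q → q* = 8.28667, p* = 120.50333.
Marginal revenue: MR = 153.65 − 8q. Set MR = MC: 153.65 − 8q = 91.5 + 3.5q → q_m = 5.40435.
Price p_m = 153.65 − 4·5.40435 = 132.0326; MC(q_m) = 91.5 + 3.5·5.40435 = 110.41523.
Competitive q* = 8.28667, so Δq = 2.88232; wedge = 132.0326 − 110.41523 = 21.61737.
Welfare loss = ½ × 2.88232 × 21.61737 = 31.15.

31.15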